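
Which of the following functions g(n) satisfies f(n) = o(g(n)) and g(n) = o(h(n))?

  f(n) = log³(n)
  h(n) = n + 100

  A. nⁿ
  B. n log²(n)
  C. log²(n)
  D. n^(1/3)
D

We need g(n) with log³(n) = o(g(n)) and g(n) = o(n + 100), i.e. O(log³ n) ≺ g ≺ O(n).
Check each option:
  A. nⁿ — O(nⁿ) does not grow strictly slower than h(n)
  B. n log²(n) — O(n log² n) does not grow strictly slower than h(n)
  C. log²(n) — O(log² n) does not grow strictly faster than f(n)
  D. n^(1/3) — O(n^(1/3)) is strictly between O(log³ n) and O(n) ✓

Only option D (n^(1/3)) lies strictly between.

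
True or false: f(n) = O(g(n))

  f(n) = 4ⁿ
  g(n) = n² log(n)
False

f(n) = 4ⁿ is O(4ⁿ), and g(n) = n² log(n) is O(n² log n).
Since O(4ⁿ) grows faster than O(n² log n), f(n) = O(g(n)) is false.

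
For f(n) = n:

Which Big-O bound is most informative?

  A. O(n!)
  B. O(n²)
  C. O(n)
C

f(n) = n is O(n).
All listed options are valid Big-O bounds (upper bounds),
but O(n) is the tightest (smallest valid bound).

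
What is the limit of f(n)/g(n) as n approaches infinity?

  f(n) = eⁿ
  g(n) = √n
∞

Since eⁿ (O(eⁿ)) grows faster than √n (O(√n)),
the ratio f(n)/g(n) → ∞ as n → ∞.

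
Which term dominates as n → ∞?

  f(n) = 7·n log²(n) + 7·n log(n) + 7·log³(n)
7·n log²(n)

Looking at each term:
  - 7·n log²(n) is O(n log² n)
  - 7·n log(n) is O(n log n)
  - 7·log³(n) is O(log³ n)

The term 7·n log²(n) (O(n log² n)) grows fastest and dominates all others.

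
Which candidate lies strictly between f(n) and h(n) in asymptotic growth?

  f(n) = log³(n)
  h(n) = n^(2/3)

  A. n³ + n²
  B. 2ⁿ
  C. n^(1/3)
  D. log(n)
C

We need g(n) with log³(n) = o(g(n)) and g(n) = o(n^(2/3)), i.e. O(log³ n) ≺ g ≺ O(n^(2/3)).
Check each option:
  A. n³ + n² — O(n³) does not grow strictly slower than h(n)
  B. 2ⁿ — O(2ⁿ) does not grow strictly slower than h(n)
  C. n^(1/3) — O(n^(1/3)) is strictly between O(log³ n) and O(n^(2/3)) ✓
  D. log(n) — O(log n) does not grow strictly faster than f(n)

Only option C (n^(1/3)) lies strictly between.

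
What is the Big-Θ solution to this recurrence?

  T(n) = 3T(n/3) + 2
Θ(n)

Master Theorem: a = 3, b = 3, f(n) = 2.
Compute the critical exponent d = log₃(3) = 1.
Compare f(n) = Θ(1) against n^d:
  k = 0 < d = 1, so f(n) = O(n^(d-ε)) — Case 1.
  The recursion cost dominates: T(n) = Θ(n^d) = Θ(n).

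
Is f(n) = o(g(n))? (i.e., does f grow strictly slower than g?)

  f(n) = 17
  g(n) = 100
False

f(n) = 17 is O(1), and g(n) = 100 is O(1).
Since they have the same growth rate, f(n) = o(g(n)) is false.
(f = o(g) requires f to grow strictly slower, not equal.)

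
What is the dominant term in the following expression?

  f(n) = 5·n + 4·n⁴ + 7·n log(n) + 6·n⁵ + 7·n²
6·n⁵

Looking at each term:
  - 5·n is O(n)
  - 4·n⁴ is O(n⁴)
  - 7·n log(n) is O(n log n)
  - 6·n⁵ is O(n⁵)
  - 7·n² is O(n²)

The term 6·n⁵ (O(n⁵)) grows fastest and dominates all others.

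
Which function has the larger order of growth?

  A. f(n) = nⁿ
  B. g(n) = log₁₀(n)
A

f(n) = nⁿ is O(nⁿ), while g(n) = log₁₀(n) is O(log n).
Since O(nⁿ) grows faster than O(log n), f(n) dominates.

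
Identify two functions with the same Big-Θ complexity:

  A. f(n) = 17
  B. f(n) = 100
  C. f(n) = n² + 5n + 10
A and B

Examining each function:
  A. 17 is O(1)
  B. 100 is O(1)
  C. n² + 5n + 10 is O(n²)

Functions A and B both have the same complexity class.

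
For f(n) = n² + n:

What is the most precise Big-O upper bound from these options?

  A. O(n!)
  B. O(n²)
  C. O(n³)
B

f(n) = n² + n is O(n²).
All listed options are valid Big-O bounds (upper bounds),
but O(n²) is the tightest (smallest valid bound).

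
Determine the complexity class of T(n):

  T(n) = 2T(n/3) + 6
Θ(n^log₃(2))

Master Theorem: a = 2, b = 3, f(n) = 6.
Compute the critical exponent d = log₃(2) = 0.631.
Compare f(n) = Θ(1) against n^d:
  k = 0 < d = 0.631, so f(n) = O(n^(d-ε)) — Case 1.
  The recursion cost dominates: T(n) = Θ(n^d) = Θ(n^log₃(2)).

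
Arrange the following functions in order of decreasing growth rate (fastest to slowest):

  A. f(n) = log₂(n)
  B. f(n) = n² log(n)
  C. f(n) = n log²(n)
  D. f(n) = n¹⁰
D > B > C > A

Comparing growth rates:
D = n¹⁰ is O(n¹⁰)
B = n² log(n) is O(n² log n)
C = n log²(n) is O(n log² n)
A = log₂(n) is O(log n)

Therefore, the order from fastest to slowest is: D > B > C > A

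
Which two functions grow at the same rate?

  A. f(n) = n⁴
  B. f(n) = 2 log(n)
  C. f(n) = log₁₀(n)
B and C

Examining each function:
  A. n⁴ is O(n⁴)
  B. 2 log(n) is O(log n)
  C. log₁₀(n) is O(log n)

Functions B and C both have the same complexity class.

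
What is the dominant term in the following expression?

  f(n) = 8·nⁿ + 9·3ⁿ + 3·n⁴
8·nⁿ

Looking at each term:
  - 8·nⁿ is O(nⁿ)
  - 9·3ⁿ is O(3ⁿ)
  - 3·n⁴ is O(n⁴)

The term 8·nⁿ (O(nⁿ)) grows fastest and dominates all others.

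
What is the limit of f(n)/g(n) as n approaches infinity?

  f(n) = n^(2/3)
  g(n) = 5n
0

Since n^(2/3) (O(n^(2/3))) grows slower than 5n (O(n)),
the ratio f(n)/g(n) → 0 as n → ∞.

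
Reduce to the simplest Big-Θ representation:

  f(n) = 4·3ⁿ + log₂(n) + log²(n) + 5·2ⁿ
Θ(3ⁿ)

Order the terms by growth rate: log₂(n) ≺ log²(n) ≺ 5·2ⁿ ≺ 4·3ⁿ.
The fastest-growing term 4·3ⁿ dominates as n → ∞; dropping its constant factor gives Θ(3ⁿ).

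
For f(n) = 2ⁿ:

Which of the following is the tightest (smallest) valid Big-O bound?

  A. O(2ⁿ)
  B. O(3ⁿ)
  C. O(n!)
A

f(n) = 2ⁿ is O(2ⁿ).
All listed options are valid Big-O bounds (upper bounds),
but O(2ⁿ) is the tightest (smallest valid bound).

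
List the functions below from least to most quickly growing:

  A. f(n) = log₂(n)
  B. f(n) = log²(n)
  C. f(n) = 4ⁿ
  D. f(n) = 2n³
A < B < D < C

Comparing growth rates:
A = log₂(n) is O(log n)
B = log²(n) is O(log² n)
D = 2n³ is O(n³)
C = 4ⁿ is O(4ⁿ)

Therefore, the order from slowest to fastest is: A < B < D < C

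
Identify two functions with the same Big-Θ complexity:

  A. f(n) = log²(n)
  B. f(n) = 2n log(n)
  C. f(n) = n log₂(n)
B and C

Examining each function:
  A. log²(n) is O(log² n)
  B. 2n log(n) is O(n log n)
  C. n log₂(n) is O(n log n)

Functions B and C both have the same complexity class.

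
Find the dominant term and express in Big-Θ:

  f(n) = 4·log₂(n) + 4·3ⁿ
Θ(3ⁿ)

Order the terms by growth rate: 4·log₂(n) ≺ 4·3ⁿ.
The fastest-growing term 4·3ⁿ dominates as n → ∞; dropping its constant factor gives Θ(3ⁿ).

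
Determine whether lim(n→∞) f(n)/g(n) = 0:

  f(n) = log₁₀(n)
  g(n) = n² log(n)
True

f(n) = log₁₀(n) is O(log n), and g(n) = n² log(n) is O(n² log n).
Since O(log n) grows strictly slower than O(n² log n), f(n) = o(g(n)) is true.
This means lim(n→∞) f(n)/g(n) = 0.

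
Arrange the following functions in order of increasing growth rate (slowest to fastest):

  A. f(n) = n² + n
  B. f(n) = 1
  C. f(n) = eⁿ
B < A < C

Comparing growth rates:
B = 1 is O(1)
A = n² + n is O(n²)
C = eⁿ is O(eⁿ)

Therefore, the order from slowest to fastest is: B < A < C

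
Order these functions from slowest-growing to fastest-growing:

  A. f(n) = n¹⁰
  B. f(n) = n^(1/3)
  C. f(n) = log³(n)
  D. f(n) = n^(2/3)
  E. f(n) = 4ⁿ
C < B < D < A < E

Comparing growth rates:
C = log³(n) is O(log³ n)
B = n^(1/3) is O(n^(1/3))
D = n^(2/3) is O(n^(2/3))
A = n¹⁰ is O(n¹⁰)
E = 4ⁿ is O(4ⁿ)

Therefore, the order from slowest to fastest is: C < B < D < A < E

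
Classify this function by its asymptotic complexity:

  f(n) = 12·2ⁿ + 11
O(2ⁿ)

The dominant term in 12·2ⁿ + 11 is 12·2ⁿ, which is Θ(2ⁿ).
Lower-order terms (11) are asymptotically negligible.
Constants are absorbed, so the tightest bound is O(2ⁿ).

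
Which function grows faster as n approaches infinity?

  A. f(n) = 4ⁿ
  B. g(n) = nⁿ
B

f(n) = 4ⁿ is O(4ⁿ), while g(n) = nⁿ is O(nⁿ).
Since O(nⁿ) grows faster than O(4ⁿ), g(n) dominates.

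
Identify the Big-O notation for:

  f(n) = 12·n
O(n)

The dominant term in 12·n is 12·n, which is Θ(n).
Constants are absorbed, so the tightest bound is O(n).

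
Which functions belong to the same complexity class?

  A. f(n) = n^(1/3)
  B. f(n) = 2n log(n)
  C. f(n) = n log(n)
B and C

Examining each function:
  A. n^(1/3) is O(n^(1/3))
  B. 2n log(n) is O(n log n)
  C. n log(n) is O(n log n)

Functions B and C both have the same complexity class.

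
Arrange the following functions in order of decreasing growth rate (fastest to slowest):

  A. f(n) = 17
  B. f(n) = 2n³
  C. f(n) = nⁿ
C > B > A

Comparing growth rates:
C = nⁿ is O(nⁿ)
B = 2n³ is O(n³)
A = 17 is O(1)

Therefore, the order from fastest to slowest is: C > B > A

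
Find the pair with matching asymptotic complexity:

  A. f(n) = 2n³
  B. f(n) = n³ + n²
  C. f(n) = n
A and B

Examining each function:
  A. 2n³ is O(n³)
  B. n³ + n² is O(n³)
  C. n is O(n)

Functions A and B both have the same complexity class.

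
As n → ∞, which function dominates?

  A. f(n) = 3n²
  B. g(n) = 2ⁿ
B

f(n) = 3n² is O(n²), while g(n) = 2ⁿ is O(2ⁿ).
Since O(2ⁿ) grows faster than O(n²), g(n) dominates.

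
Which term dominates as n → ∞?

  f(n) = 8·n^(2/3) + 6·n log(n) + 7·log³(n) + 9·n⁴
9·n⁴

Looking at each term:
  - 8·n^(2/3) is O(n^(2/3))
  - 6·n log(n) is O(n log n)
  - 7·log³(n) is O(log³ n)
  - 9·n⁴ is O(n⁴)

The term 9·n⁴ (O(n⁴)) grows fastest and dominates all others.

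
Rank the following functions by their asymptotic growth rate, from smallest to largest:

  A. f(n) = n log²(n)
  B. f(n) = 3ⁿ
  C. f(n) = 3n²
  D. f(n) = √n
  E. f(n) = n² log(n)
D < A < C < E < B

Comparing growth rates:
D = √n is O(√n)
A = n log²(n) is O(n log² n)
C = 3n² is O(n²)
E = n² log(n) is O(n² log n)
B = 3ⁿ is O(3ⁿ)

Therefore, the order from slowest to fastest is: D < A < C < E < B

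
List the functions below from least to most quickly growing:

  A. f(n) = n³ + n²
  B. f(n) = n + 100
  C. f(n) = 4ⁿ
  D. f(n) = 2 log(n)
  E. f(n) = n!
D < B < A < C < E

Comparing growth rates:
D = 2 log(n) is O(log n)
B = n + 100 is O(n)
A = n³ + n² is O(n³)
C = 4ⁿ is O(4ⁿ)
E = n! is O(n!)

Therefore, the order from slowest to fastest is: D < B < A < C < E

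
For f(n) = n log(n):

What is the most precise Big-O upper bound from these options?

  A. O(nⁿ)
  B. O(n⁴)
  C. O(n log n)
C

f(n) = n log(n) is O(n log n).
All listed options are valid Big-O bounds (upper bounds),
but O(n log n) is the tightest (smallest valid bound).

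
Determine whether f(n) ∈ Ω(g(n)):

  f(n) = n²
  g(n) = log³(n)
True

f(n) = n² is O(n²), and g(n) = log³(n) is O(log³ n).
Since O(n²) grows at least as fast as O(log³ n), f(n) = Ω(g(n)) is true.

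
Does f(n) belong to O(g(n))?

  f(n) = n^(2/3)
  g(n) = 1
False

f(n) = n^(2/3) is O(n^(2/3)), and g(n) = 1 is O(1).
Since O(n^(2/3)) grows faster than O(1), f(n) = O(g(n)) is false.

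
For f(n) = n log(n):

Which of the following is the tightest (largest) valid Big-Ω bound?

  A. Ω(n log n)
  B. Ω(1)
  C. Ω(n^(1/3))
A

f(n) = n log(n) is Ω(n log n).
All listed options are valid Big-Ω bounds (lower bounds),
but Ω(n log n) is the tightest (largest valid bound).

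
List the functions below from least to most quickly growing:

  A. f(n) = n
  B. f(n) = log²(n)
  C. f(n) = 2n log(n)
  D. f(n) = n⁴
B < A < C < D

Comparing growth rates:
B = log²(n) is O(log² n)
A = n is O(n)
C = 2n log(n) is O(n log n)
D = n⁴ is O(n⁴)

Therefore, the order from slowest to fastest is: B < A < C < D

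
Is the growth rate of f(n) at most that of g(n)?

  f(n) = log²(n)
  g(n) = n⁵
True

f(n) = log²(n) is O(log² n), and g(n) = n⁵ is O(n⁵).
Since O(log² n) ⊆ O(n⁵) (f grows no faster than g), f(n) = O(g(n)) is true.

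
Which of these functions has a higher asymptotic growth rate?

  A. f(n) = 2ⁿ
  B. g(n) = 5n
A

f(n) = 2ⁿ is O(2ⁿ), while g(n) = 5n is O(n).
Since O(2ⁿ) grows faster than O(n), f(n) dominates.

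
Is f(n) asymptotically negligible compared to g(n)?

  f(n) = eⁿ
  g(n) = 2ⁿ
False

f(n) = eⁿ is O(eⁿ), and g(n) = 2ⁿ is O(2ⁿ).
Since O(eⁿ) grows faster than or equal to O(2ⁿ), f(n) = o(g(n)) is false.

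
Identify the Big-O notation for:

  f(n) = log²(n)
O(log² n)

The dominant term in log²(n) is log²(n), which is Θ(log² n).
Constants are absorbed, so the tightest bound is O(log² n).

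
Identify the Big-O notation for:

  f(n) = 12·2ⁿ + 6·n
O(2ⁿ)

The dominant term in 12·2ⁿ + 6·n is 12·2ⁿ, which is Θ(2ⁿ).
Lower-order terms (6·n) are asymptotically negligible.
Constants are absorbed, so the tightest bound is O(2ⁿ).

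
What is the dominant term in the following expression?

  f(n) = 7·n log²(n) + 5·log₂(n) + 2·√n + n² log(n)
n² log(n)

Looking at each term:
  - 7·n log²(n) is O(n log² n)
  - 5·log₂(n) is O(log n)
  - 2·√n is O(√n)
  - n² log(n) is O(n² log n)

The term n² log(n) (O(n² log n)) grows fastest and dominates all others.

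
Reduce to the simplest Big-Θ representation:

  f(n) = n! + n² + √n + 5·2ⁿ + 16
Θ(n!)

Order the terms by growth rate: 16 ≺ √n ≺ n² ≺ 5·2ⁿ ≺ n!.
The fastest-growing term n! dominates as n → ∞; dropping its constant factor gives Θ(n!).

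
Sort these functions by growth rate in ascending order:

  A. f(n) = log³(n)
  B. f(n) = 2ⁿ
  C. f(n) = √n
A < C < B

Comparing growth rates:
A = log³(n) is O(log³ n)
C = √n is O(√n)
B = 2ⁿ is O(2ⁿ)

Therefore, the order from slowest to fastest is: A < C < B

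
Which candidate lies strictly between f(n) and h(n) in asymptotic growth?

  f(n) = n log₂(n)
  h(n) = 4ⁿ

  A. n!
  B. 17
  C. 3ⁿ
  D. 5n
C

We need g(n) with n log₂(n) = o(g(n)) and g(n) = o(4ⁿ), i.e. O(n log n) ≺ g ≺ O(4ⁿ).
Check each option:
  A. n! — O(n!) does not grow strictly slower than h(n)
  B. 17 — O(1) does not grow strictly faster than f(n)
  C. 3ⁿ — O(3ⁿ) is strictly between O(n log n) and O(4ⁿ) ✓
  D. 5n — O(n) does not grow strictly faster than f(n)

Only option C (3ⁿ) lies strictly between.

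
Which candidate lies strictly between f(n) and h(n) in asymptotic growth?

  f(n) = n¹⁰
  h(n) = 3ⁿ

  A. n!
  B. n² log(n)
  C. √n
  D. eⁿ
D

We need g(n) with n¹⁰ = o(g(n)) and g(n) = o(3ⁿ), i.e. O(n¹⁰) ≺ g ≺ O(3ⁿ).
Check each option:
  A. n! — O(n!) does not grow strictly slower than h(n)
  B. n² log(n) — O(n² log n) does not grow strictly faster than f(n)
  C. √n — O(√n) does not grow strictly faster than f(n)
  D. eⁿ — O(eⁿ) is strictly between O(n¹⁰) and O(3ⁿ) ✓

Only option D (eⁿ) lies strictly between.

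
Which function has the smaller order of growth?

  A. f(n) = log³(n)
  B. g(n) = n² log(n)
A

f(n) = log³(n) is O(log³ n), while g(n) = n² log(n) is O(n² log n).
Since O(log³ n) grows slower than O(n² log n), f(n) is dominated.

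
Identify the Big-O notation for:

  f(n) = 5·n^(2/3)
O(n^(2/3))

The dominant term in 5·n^(2/3) is 5·n^(2/3), which is Θ(n^(2/3)).
Constants are absorbed, so the tightest bound is O(n^(2/3)).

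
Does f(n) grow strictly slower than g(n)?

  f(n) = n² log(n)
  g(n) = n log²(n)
False

f(n) = n² log(n) is O(n² log n), and g(n) = n log²(n) is O(n log² n).
Since O(n² log n) grows faster than or equal to O(n log² n), f(n) = o(g(n)) is false.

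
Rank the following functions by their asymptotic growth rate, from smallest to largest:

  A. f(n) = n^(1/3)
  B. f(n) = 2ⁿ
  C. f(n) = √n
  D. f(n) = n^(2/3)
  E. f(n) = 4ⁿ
A < C < D < B < E

Comparing growth rates:
A = n^(1/3) is O(n^(1/3))
C = √n is O(√n)
D = n^(2/3) is O(n^(2/3))
B = 2ⁿ is O(2ⁿ)
E = 4ⁿ is O(4ⁿ)

Therefore, the order from slowest to fastest is: A < C < D < B < E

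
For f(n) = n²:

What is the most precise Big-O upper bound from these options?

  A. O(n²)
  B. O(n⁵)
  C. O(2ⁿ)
A

f(n) = n² is O(n²).
All listed options are valid Big-O bounds (upper bounds),
but O(n²) is the tightest (smallest valid bound).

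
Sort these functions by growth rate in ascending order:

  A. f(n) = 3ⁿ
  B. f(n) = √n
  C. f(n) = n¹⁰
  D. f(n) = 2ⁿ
B < C < D < A

Comparing growth rates:
B = √n is O(√n)
C = n¹⁰ is O(n¹⁰)
D = 2ⁿ is O(2ⁿ)
A = 3ⁿ is O(3ⁿ)

Therefore, the order from slowest to fastest is: B < C < D < A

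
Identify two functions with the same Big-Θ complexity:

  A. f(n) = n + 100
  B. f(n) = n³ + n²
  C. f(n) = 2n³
B and C

Examining each function:
  A. n + 100 is O(n)
  B. n³ + n² is O(n³)
  C. 2n³ is O(n³)

Functions B and C both have the same complexity class.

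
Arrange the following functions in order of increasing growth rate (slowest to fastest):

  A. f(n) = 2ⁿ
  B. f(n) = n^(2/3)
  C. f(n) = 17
C < B < A

Comparing growth rates:
C = 17 is O(1)
B = n^(2/3) is O(n^(2/3))
A = 2ⁿ is O(2ⁿ)

Therefore, the order from slowest to fastest is: C < B < A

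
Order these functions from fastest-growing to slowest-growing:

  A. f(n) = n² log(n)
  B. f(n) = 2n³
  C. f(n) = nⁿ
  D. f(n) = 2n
C > B > A > D

Comparing growth rates:
C = nⁿ is O(nⁿ)
B = 2n³ is O(n³)
A = n² log(n) is O(n² log n)
D = 2n is O(n)

Therefore, the order from fastest to slowest is: C > B > A > D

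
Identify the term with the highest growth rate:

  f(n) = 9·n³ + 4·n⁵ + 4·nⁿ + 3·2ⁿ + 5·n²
4·nⁿ

Looking at each term:
  - 9·n³ is O(n³)
  - 4·n⁵ is O(n⁵)
  - 4·nⁿ is O(nⁿ)
  - 3·2ⁿ is O(2ⁿ)
  - 5·n² is O(n²)

The term 4·nⁿ (O(nⁿ)) grows fastest and dominates all others.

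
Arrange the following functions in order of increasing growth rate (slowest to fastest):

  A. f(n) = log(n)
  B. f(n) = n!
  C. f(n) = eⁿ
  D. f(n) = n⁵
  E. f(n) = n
A < E < D < C < B

Comparing growth rates:
A = log(n) is O(log n)
E = n is O(n)
D = n⁵ is O(n⁵)
C = eⁿ is O(eⁿ)
B = n! is O(n!)

Therefore, the order from slowest to fastest is: A < E < D < C < B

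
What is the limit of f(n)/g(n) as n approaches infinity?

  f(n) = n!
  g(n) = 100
∞

Since n! (O(n!)) grows faster than 100 (O(1)),
the ratio f(n)/g(n) → ∞ as n → ∞.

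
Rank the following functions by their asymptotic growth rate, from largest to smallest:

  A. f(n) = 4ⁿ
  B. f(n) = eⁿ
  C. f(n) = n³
A > B > C

Comparing growth rates:
A = 4ⁿ is O(4ⁿ)
B = eⁿ is O(eⁿ)
C = n³ is O(n³)

Therefore, the order from fastest to slowest is: A > B > C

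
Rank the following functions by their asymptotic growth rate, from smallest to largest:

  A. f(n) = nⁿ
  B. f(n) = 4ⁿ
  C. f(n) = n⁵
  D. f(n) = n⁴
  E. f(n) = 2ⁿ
D < C < E < B < A

Comparing growth rates:
D = n⁴ is O(n⁴)
C = n⁵ is O(n⁵)
E = 2ⁿ is O(2ⁿ)
B = 4ⁿ is O(4ⁿ)
A = nⁿ is O(nⁿ)

Therefore, the order from slowest to fastest is: D < C < E < B < A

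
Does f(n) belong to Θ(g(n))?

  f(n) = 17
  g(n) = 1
True

f(n) = 17 and g(n) = 1 are both O(1).
Since they have the same asymptotic growth rate, f(n) = Θ(g(n)) is true.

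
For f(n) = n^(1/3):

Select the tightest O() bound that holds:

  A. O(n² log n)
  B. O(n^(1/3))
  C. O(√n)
B

f(n) = n^(1/3) is O(n^(1/3)).
All listed options are valid Big-O bounds (upper bounds),
but O(n^(1/3)) is the tightest (smallest valid bound).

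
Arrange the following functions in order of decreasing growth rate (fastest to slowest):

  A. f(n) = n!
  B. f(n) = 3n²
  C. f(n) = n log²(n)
A > B > C

Comparing growth rates:
A = n! is O(n!)
B = 3n² is O(n²)
C = n log²(n) is O(n log² n)

Therefore, the order from fastest to slowest is: A > B > C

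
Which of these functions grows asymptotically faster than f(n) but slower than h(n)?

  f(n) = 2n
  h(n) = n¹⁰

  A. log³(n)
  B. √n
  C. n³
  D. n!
C

We need g(n) with 2n = o(g(n)) and g(n) = o(n¹⁰), i.e. O(n) ≺ g ≺ O(n¹⁰).
Check each option:
  A. log³(n) — O(log³ n) does not grow strictly faster than f(n)
  B. √n — O(√n) does not grow strictly faster than f(n)
  C. n³ — O(n³) is strictly between O(n) and O(n¹⁰) ✓
  D. n! — O(n!) does not grow strictly slower than h(n)

Only option C (n³) lies strictly between.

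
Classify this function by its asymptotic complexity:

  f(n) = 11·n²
O(n²)

The dominant term in 11·n² is 11·n², which is Θ(n²).
Constants are absorbed, so the tightest bound is O(n²).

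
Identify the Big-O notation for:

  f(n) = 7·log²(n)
O(log² n)

The dominant term in 7·log²(n) is 7·log²(n), which is Θ(log² n).
Constants are absorbed, so the tightest bound is O(log² n).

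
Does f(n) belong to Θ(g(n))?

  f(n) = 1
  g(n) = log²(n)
False

f(n) = 1 is O(1), and g(n) = log²(n) is O(log² n).
Since they have different growth rates, f(n) = Θ(g(n)) is false.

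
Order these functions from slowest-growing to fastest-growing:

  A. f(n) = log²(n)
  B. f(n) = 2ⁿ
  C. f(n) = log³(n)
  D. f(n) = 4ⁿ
A < C < B < D

Comparing growth rates:
A = log²(n) is O(log² n)
C = log³(n) is O(log³ n)
B = 2ⁿ is O(2ⁿ)
D = 4ⁿ is O(4ⁿ)

Therefore, the order from slowest to fastest is: A < C < B < D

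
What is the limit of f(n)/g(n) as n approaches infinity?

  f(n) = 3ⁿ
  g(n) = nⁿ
0

Since 3ⁿ (O(3ⁿ)) grows slower than nⁿ (O(nⁿ)),
the ratio f(n)/g(n) → 0 as n → ∞.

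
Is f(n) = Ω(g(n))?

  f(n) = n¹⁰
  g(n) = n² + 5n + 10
True

f(n) = n¹⁰ is O(n¹⁰), and g(n) = n² + 5n + 10 is O(n²).
Since O(n¹⁰) grows at least as fast as O(n²), f(n) = Ω(g(n)) is true.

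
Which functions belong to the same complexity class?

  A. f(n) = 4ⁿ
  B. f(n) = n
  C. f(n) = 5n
B and C

Examining each function:
  A. 4ⁿ is O(4ⁿ)
  B. n is O(n)
  C. 5n is O(n)

Functions B and C both have the same complexity class.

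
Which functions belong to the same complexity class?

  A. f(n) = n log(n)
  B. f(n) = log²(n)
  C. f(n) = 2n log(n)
A and C

Examining each function:
  A. n log(n) is O(n log n)
  B. log²(n) is O(log² n)
  C. 2n log(n) is O(n log n)

Functions A and C both have the same complexity class.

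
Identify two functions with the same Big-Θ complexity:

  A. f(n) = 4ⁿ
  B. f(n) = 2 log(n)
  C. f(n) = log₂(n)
B and C

Examining each function:
  A. 4ⁿ is O(4ⁿ)
  B. 2 log(n) is O(log n)
  C. log₂(n) is O(log n)

Functions B and C both have the same complexity class.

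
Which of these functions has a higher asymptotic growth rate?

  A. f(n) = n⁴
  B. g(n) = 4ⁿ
B

f(n) = n⁴ is O(n⁴), while g(n) = 4ⁿ is O(4ⁿ).
Since O(4ⁿ) grows faster than O(n⁴), g(n) dominates.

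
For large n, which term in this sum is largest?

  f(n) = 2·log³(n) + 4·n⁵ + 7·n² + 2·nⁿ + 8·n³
2·nⁿ

Looking at each term:
  - 2·log³(n) is O(log³ n)
  - 4·n⁵ is O(n⁵)
  - 7·n² is O(n²)
  - 2·nⁿ is O(nⁿ)
  - 8·n³ is O(n³)

The term 2·nⁿ (O(nⁿ)) grows fastest and dominates all others.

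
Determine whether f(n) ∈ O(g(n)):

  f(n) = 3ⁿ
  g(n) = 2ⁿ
False

f(n) = 3ⁿ is O(3ⁿ), and g(n) = 2ⁿ is O(2ⁿ).
Since O(3ⁿ) grows faster than O(2ⁿ), f(n) = O(g(n)) is false.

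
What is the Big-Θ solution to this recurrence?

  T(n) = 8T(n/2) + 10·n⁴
Θ(n⁴)

Master Theorem: a = 8, b = 2, f(n) = 10·n⁴.
Compute the critical exponent d = log₂(8) = 3.
Compare f(n) = Θ(n⁴) against n^d:
  k = 4 > d = 3, so f(n) = Ω(n^(d+ε)) — Case 3.
  Regularity: a·(n/b)^4/n^4 = a/b^4 = 8/16 < 1 ✓.
  The top-level work dominates: T(n) = Θ(f(n)) = Θ(n⁴).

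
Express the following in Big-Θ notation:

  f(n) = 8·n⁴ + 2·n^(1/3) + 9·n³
Θ(n⁴)

Order the terms by growth rate: 2·n^(1/3) ≺ 9·n³ ≺ 8·n⁴.
The fastest-growing term 8·n⁴ dominates as n → ∞; dropping its constant factor gives Θ(n⁴).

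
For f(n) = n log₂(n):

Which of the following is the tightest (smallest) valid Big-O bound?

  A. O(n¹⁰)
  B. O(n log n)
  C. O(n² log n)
B

f(n) = n log₂(n) is O(n log n).
All listed options are valid Big-O bounds (upper bounds),
but O(n log n) is the tightest (smallest valid bound).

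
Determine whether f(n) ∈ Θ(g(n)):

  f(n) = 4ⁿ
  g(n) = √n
False

f(n) = 4ⁿ is O(4ⁿ), and g(n) = √n is O(√n).
Since they have different growth rates, f(n) = Θ(g(n)) is false.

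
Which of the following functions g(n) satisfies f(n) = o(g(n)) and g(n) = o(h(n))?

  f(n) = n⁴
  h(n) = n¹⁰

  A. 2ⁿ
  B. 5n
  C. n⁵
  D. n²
C

We need g(n) with n⁴ = o(g(n)) and g(n) = o(n¹⁰), i.e. O(n⁴) ≺ g ≺ O(n¹⁰).
Check each option:
  A. 2ⁿ — O(2ⁿ) does not grow strictly slower than h(n)
  B. 5n — O(n) does not grow strictly faster than f(n)
  C. n⁵ — O(n⁵) is strictly between O(n⁴) and O(n¹⁰) ✓
  D. n² — O(n²) does not grow strictly faster than f(n)

Only option C (n⁵) lies strictly between.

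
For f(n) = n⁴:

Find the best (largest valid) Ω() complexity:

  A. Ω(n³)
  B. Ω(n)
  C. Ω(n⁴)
C

f(n) = n⁴ is Ω(n⁴).
All listed options are valid Big-Ω bounds (lower bounds),
but Ω(n⁴) is the tightest (largest valid bound).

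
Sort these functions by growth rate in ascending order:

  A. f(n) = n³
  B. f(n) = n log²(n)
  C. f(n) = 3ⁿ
B < A < C

Comparing growth rates:
B = n log²(n) is O(n log² n)
A = n³ is O(n³)
C = 3ⁿ is O(3ⁿ)

Therefore, the order from slowest to fastest is: B < A < C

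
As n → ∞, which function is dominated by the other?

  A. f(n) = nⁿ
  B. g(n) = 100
B

f(n) = nⁿ is O(nⁿ), while g(n) = 100 is O(1).
Since O(1) grows slower than O(nⁿ), g(n) is dominated.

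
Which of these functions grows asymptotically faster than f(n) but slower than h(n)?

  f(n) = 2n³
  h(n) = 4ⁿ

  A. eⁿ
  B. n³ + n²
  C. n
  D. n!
A

We need g(n) with 2n³ = o(g(n)) and g(n) = o(4ⁿ), i.e. O(n³) ≺ g ≺ O(4ⁿ).
Check each option:
  A. eⁿ — O(eⁿ) is strictly between O(n³) and O(4ⁿ) ✓
  B. n³ + n² — O(n³) does not grow strictly faster than f(n)
  C. n — O(n) does not grow strictly faster than f(n)
  D. n! — O(n!) does not grow strictly slower than h(n)

Only option A (eⁿ) lies strictly between.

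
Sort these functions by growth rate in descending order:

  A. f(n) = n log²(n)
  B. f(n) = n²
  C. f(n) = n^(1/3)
B > A > C

Comparing growth rates:
B = n² is O(n²)
A = n log²(n) is O(n log² n)
C = n^(1/3) is O(n^(1/3))

Therefore, the order from fastest to slowest is: B > A > C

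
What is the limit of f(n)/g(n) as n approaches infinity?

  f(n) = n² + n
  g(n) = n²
1

Since n² + n and n² have the same growth rate (O(n²)),
the ratio converges to a constant: 1.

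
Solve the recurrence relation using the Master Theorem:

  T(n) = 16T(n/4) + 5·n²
Θ(n² log n)

Master Theorem: a = 16, b = 4, f(n) = 5·n².
Compute the critical exponent d = log₄(16) = 2.
Compare f(n) = Θ(n²) against n^d:
  k = 2 = d, so f(n) = Θ(n^d) — Case 2.
  Work is balanced across levels: T(n) = Θ(n^d log n) = Θ(n² log n).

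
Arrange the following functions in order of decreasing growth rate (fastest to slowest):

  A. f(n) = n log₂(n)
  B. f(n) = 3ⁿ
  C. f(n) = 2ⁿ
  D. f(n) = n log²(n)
B > C > D > A

Comparing growth rates:
B = 3ⁿ is O(3ⁿ)
C = 2ⁿ is O(2ⁿ)
D = n log²(n) is O(n log² n)
A = n log₂(n) is O(n log n)

Therefore, the order from fastest to slowest is: B > C > D > A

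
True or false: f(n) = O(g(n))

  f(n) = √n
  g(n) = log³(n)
False

f(n) = √n is O(√n), and g(n) = log³(n) is O(log³ n).
Since O(√n) grows faster than O(log³ n), f(n) = O(g(n)) is false.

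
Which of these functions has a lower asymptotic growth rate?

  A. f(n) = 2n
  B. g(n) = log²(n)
B

f(n) = 2n is O(n), while g(n) = log²(n) is O(log² n).
Since O(log² n) grows slower than O(n), g(n) is dominated.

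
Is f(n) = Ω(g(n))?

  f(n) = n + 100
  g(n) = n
True

f(n) = n + 100 and g(n) = n are both O(n).
Big-Ω permits equal growth rates (f ≥ c·g for some c > 0), so f(n) = Ω(g(n)) is true.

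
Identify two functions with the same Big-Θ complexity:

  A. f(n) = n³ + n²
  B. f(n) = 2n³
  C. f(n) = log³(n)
A and B

Examining each function:
  A. n³ + n² is O(n³)
  B. 2n³ is O(n³)
  C. log³(n) is O(log³ n)

Functions A and B both have the same complexity class.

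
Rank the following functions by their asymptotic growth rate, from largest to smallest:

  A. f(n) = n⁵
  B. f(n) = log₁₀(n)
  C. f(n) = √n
A > C > B

Comparing growth rates:
A = n⁵ is O(n⁵)
C = √n is O(√n)
B = log₁₀(n) is O(log n)

Therefore, the order from fastest to slowest is: A > C > B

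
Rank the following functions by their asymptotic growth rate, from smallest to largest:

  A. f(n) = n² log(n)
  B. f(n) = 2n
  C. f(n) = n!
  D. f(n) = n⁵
B < A < D < C

Comparing growth rates:
B = 2n is O(n)
A = n² log(n) is O(n² log n)
D = n⁵ is O(n⁵)
C = n! is O(n!)

Therefore, the order from slowest to fastest is: B < A < D < C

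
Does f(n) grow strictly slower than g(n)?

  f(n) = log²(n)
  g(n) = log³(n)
True

f(n) = log²(n) is O(log² n), and g(n) = log³(n) is O(log³ n).
Since O(log² n) grows strictly slower than O(log³ n), f(n) = o(g(n)) is true.
This means lim(n→∞) f(n)/g(n) = 0.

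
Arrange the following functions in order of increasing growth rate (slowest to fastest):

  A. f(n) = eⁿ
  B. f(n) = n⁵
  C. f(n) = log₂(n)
C < B < A

Comparing growth rates:
C = log₂(n) is O(log n)
B = n⁵ is O(n⁵)
A = eⁿ is O(eⁿ)

Therefore, the order from slowest to fastest is: C < B < A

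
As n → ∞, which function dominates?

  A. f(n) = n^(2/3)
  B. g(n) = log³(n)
A

f(n) = n^(2/3) is O(n^(2/3)), while g(n) = log³(n) is O(log³ n).
Since O(n^(2/3)) grows faster than O(log³ n), f(n) dominates.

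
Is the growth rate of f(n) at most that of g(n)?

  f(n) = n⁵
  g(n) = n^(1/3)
False

f(n) = n⁵ is O(n⁵), and g(n) = n^(1/3) is O(n^(1/3)).
Since O(n⁵) grows faster than O(n^(1/3)), f(n) = O(g(n)) is false.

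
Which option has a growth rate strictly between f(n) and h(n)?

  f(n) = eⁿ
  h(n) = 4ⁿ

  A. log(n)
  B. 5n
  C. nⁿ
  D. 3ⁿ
D

We need g(n) with eⁿ = o(g(n)) and g(n) = o(4ⁿ), i.e. O(eⁿ) ≺ g ≺ O(4ⁿ).
Check each option:
  A. log(n) — O(log n) does not grow strictly faster than f(n)
  B. 5n — O(n) does not grow strictly faster than f(n)
  C. nⁿ — O(nⁿ) does not grow strictly slower than h(n)
  D. 3ⁿ — O(3ⁿ) is strictly between O(eⁿ) and O(4ⁿ) ✓

Only option D (3ⁿ) lies strictly between.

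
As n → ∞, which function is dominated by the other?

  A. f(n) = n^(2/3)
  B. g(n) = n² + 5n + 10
A

f(n) = n^(2/3) is O(n^(2/3)), while g(n) = n² + 5n + 10 is O(n²).
Since O(n^(2/3)) grows slower than O(n²), f(n) is dominated.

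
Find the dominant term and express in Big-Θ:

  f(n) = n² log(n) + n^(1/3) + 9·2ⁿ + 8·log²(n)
Θ(2ⁿ)

Order the terms by growth rate: 8·log²(n) ≺ n^(1/3) ≺ n² log(n) ≺ 9·2ⁿ.
The fastest-growing term 9·2ⁿ dominates as n → ∞; dropping its constant factor gives Θ(2ⁿ).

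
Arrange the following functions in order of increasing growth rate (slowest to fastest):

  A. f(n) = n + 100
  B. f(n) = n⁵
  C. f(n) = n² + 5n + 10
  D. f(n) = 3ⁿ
A < C < B < D

Comparing growth rates:
A = n + 100 is O(n)
C = n² + 5n + 10 is O(n²)
B = n⁵ is O(n⁵)
D = 3ⁿ is O(3ⁿ)

Therefore, the order from slowest to fastest is: A < C < B < D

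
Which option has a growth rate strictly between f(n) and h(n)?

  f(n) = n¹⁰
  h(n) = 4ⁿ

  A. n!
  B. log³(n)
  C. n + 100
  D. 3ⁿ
D

We need g(n) with n¹⁰ = o(g(n)) and g(n) = o(4ⁿ), i.e. O(n¹⁰) ≺ g ≺ O(4ⁿ).
Check each option:
  A. n! — O(n!) does not grow strictly slower than h(n)
  B. log³(n) — O(log³ n) does not grow strictly faster than f(n)
  C. n + 100 — O(n) does not grow strictly faster than f(n)
  D. 3ⁿ — O(3ⁿ) is strictly between O(n¹⁰) and O(4ⁿ) ✓

Only option D (3ⁿ) lies strictly between.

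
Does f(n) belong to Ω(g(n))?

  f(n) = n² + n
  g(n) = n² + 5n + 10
True

f(n) = n² + n and g(n) = n² + 5n + 10 are both O(n²).
Big-Ω permits equal growth rates (f ≥ c·g for some c > 0), so f(n) = Ω(g(n)) is true.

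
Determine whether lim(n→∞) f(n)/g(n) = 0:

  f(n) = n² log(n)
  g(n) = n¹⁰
True

f(n) = n² log(n) is O(n² log n), and g(n) = n¹⁰ is O(n¹⁰).
Since O(n² log n) grows strictly slower than O(n¹⁰), f(n) = o(g(n)) is true.
This means lim(n→∞) f(n)/g(n) = 0.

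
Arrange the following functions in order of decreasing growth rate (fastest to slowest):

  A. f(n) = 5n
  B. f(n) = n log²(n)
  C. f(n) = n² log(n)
C > B > A

Comparing growth rates:
C = n² log(n) is O(n² log n)
B = n log²(n) is O(n log² n)
A = 5n is O(n)

Therefore, the order from fastest to slowest is: C > B > A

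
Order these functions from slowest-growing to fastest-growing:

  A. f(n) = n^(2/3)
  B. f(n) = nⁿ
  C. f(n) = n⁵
A < C < B

Comparing growth rates:
A = n^(2/3) is O(n^(2/3))
C = n⁵ is O(n⁵)
B = nⁿ is O(nⁿ)

Therefore, the order from slowest to fastest is: A < C < B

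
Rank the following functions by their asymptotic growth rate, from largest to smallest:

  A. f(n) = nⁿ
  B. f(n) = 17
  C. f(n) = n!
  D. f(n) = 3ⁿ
A > C > D > B

Comparing growth rates:
A = nⁿ is O(nⁿ)
C = n! is O(n!)
D = 3ⁿ is O(3ⁿ)
B = 17 is O(1)

Therefore, the order from fastest to slowest is: A > C > D > B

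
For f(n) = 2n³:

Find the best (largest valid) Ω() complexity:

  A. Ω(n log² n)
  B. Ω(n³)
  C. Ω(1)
B

f(n) = 2n³ is Ω(n³).
All listed options are valid Big-Ω bounds (lower bounds),
but Ω(n³) is the tightest (largest valid bound).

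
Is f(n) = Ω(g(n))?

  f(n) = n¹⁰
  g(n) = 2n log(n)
True

f(n) = n¹⁰ is O(n¹⁰), and g(n) = 2n log(n) is O(n log n).
Since O(n¹⁰) grows at least as fast as O(n log n), f(n) = Ω(g(n)) is true.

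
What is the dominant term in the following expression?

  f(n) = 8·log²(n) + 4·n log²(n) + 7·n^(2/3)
4·n log²(n)

Looking at each term:
  - 8·log²(n) is O(log² n)
  - 4·n log²(n) is O(n log² n)
  - 7·n^(2/3) is O(n^(2/3))

The term 4·n log²(n) (O(n log² n)) grows fastest and dominates all others.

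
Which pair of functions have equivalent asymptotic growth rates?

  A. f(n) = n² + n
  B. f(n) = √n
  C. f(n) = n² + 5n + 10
A and C

Examining each function:
  A. n² + n is O(n²)
  B. √n is O(√n)
  C. n² + 5n + 10 is O(n²)

Functions A and C both have the same complexity class.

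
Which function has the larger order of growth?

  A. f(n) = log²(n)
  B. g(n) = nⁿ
B

f(n) = log²(n) is O(log² n), while g(n) = nⁿ is O(nⁿ).
Since O(nⁿ) grows faster than O(log² n), g(n) dominates.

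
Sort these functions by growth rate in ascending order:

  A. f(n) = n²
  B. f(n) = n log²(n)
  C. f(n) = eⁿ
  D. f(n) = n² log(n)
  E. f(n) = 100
E < B < A < D < C

Comparing growth rates:
E = 100 is O(1)
B = n log²(n) is O(n log² n)
A = n² is O(n²)
D = n² log(n) is O(n² log n)
C = eⁿ is O(eⁿ)

Therefore, the order from slowest to fastest is: E < B < A < D < C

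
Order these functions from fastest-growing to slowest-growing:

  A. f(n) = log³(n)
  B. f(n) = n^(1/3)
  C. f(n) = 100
B > A > C

Comparing growth rates:
B = n^(1/3) is O(n^(1/3))
A = log³(n) is O(log³ n)
C = 100 is O(1)

Therefore, the order from fastest to slowest is: B > A > C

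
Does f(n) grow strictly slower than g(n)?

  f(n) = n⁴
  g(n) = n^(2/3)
False

f(n) = n⁴ is O(n⁴), and g(n) = n^(2/3) is O(n^(2/3)).
Since O(n⁴) grows faster than or equal to O(n^(2/3)), f(n) = o(g(n)) is false.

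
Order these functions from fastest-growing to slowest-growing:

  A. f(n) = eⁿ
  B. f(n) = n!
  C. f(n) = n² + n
B > A > C

Comparing growth rates:
B = n! is O(n!)
A = eⁿ is O(eⁿ)
C = n² + n is O(n²)

Therefore, the order from fastest to slowest is: B > A > C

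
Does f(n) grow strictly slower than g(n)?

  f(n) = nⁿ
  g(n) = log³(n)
False

f(n) = nⁿ is O(nⁿ), and g(n) = log³(n) is O(log³ n).
Since O(nⁿ) grows faster than or equal to O(log³ n), f(n) = o(g(n)) is false.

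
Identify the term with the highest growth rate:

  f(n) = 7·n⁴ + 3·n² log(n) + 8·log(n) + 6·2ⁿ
6·2ⁿ

Looking at each term:
  - 7·n⁴ is O(n⁴)
  - 3·n² log(n) is O(n² log n)
  - 8·log(n) is O(log n)
  - 6·2ⁿ is O(2ⁿ)

The term 6·2ⁿ (O(2ⁿ)) grows fastest and dominates all others.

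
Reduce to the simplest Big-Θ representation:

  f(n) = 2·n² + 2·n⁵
Θ(n⁵)

Order the terms by growth rate: 2·n² ≺ 2·n⁵.
The fastest-growing term 2·n⁵ dominates as n → ∞; dropping its constant factor gives Θ(n⁵).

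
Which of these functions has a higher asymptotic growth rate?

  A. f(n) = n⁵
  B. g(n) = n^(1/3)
A

f(n) = n⁵ is O(n⁵), while g(n) = n^(1/3) is O(n^(1/3)).
Since O(n⁵) grows faster than O(n^(1/3)), f(n) dominates.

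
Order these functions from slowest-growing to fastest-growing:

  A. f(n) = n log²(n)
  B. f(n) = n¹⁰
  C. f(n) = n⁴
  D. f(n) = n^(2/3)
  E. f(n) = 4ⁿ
D < A < C < B < E

Comparing growth rates:
D = n^(2/3) is O(n^(2/3))
A = n log²(n) is O(n log² n)
C = n⁴ is O(n⁴)
B = n¹⁰ is O(n¹⁰)
E = 4ⁿ is O(4ⁿ)

Therefore, the order from slowest to fastest is: D < A < C < B < E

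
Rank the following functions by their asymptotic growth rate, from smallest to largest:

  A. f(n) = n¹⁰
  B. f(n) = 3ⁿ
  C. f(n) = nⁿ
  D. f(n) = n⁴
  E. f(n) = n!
D < A < B < E < C

Comparing growth rates:
D = n⁴ is O(n⁴)
A = n¹⁰ is O(n¹⁰)
B = 3ⁿ is O(3ⁿ)
E = n! is O(n!)
C = nⁿ is O(nⁿ)

Therefore, the order from slowest to fastest is: D < A < B < E < C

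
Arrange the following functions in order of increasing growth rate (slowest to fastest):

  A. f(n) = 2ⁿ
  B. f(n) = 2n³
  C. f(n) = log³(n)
C < B < A

Comparing growth rates:
C = log³(n) is O(log³ n)
B = 2n³ is O(n³)
A = 2ⁿ is O(2ⁿ)

Therefore, the order from slowest to fastest is: C < B < A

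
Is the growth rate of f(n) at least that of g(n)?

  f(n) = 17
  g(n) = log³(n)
False

f(n) = 17 is O(1), and g(n) = log³(n) is O(log³ n).
Since O(1) grows slower than O(log³ n), f(n) = Ω(g(n)) is false.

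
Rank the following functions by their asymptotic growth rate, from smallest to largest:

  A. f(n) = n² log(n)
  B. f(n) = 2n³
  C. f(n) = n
C < A < B

Comparing growth rates:
C = n is O(n)
A = n² log(n) is O(n² log n)
B = 2n³ is O(n³)

Therefore, the order from slowest to fastest is: C < A < B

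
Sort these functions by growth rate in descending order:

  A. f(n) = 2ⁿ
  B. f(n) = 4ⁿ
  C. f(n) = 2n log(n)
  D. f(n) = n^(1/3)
B > A > C > D

Comparing growth rates:
B = 4ⁿ is O(4ⁿ)
A = 2ⁿ is O(2ⁿ)
C = 2n log(n) is O(n log n)
D = n^(1/3) is O(n^(1/3))

Therefore, the order from fastest to slowest is: B > A > C > D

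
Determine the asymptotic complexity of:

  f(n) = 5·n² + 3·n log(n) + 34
O(n²)

The dominant term in 5·n² + 3·n log(n) + 34 is 5·n², which is Θ(n²).
Lower-order terms (3·n log(n), 34) are asymptotically negligible.
Constants are absorbed, so the tightest bound is O(n²).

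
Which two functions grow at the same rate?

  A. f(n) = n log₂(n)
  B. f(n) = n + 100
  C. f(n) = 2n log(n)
A and C

Examining each function:
  A. n log₂(n) is O(n log n)
  B. n + 100 is O(n)
  C. 2n log(n) is O(n log n)

Functions A and C both have the same complexity class.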